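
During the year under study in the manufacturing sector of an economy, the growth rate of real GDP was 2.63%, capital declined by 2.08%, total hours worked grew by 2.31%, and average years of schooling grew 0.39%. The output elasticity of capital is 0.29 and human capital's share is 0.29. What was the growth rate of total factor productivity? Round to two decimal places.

Labor's share = 1 − 0.29 − 0.29 = 0.42.
Capital: 0.29 × (-2.08) = -0.6032 pp.
Average years of schooling: 0.29 × 0.39 = 0.1131 pp.
Total hours worked: 0.42 × 2.31 = 0.9702 pp.
TFP growth = 2.63 − 0.4801 = 2.1499%.

2.15%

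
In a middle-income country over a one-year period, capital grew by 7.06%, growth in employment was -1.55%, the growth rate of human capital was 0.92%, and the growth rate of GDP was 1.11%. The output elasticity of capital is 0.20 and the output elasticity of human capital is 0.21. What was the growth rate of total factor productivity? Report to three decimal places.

0.419%

Labor's share = 1 − 0.2 − 0.21 = 0.59.
Capital: 0.2 × 7.06 = 1.412 pp.
Human capital: 0.21 × 0.92 = 0.1932 pp.
Employment: 0.59 × (-1.55) = -0.9145 pp.
TFP growth = 1.11 − 0.6907 = 0.4193%.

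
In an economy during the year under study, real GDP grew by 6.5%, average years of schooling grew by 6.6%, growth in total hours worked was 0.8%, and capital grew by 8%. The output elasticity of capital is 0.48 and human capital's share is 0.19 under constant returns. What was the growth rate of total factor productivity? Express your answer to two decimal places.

Labor's share = 1 − 0.48 − 0.19 = 0.33.
Capital: 0.48 × 8 = 3.84 pp.
Average years of schooling: 0.19 × 6.6 = 1.254 pp.
Total hours worked: 0.33 × 0.8 = 0.264 pp.
TFP growth = 6.5 − 5.358 = 1.142%.

1.14%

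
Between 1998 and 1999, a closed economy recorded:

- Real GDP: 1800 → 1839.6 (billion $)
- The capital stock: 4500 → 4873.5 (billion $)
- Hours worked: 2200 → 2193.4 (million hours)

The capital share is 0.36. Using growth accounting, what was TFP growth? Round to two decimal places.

-0.60%

Real GDP growth = (1839.6 − 1800) / 1800 = 2.2%.
The capital stock growth = (4873.5 − 4500) / 4500 = 8.3%.
Hours worked growth = (2193.4 − 2200) / 2200 = -0.3%.
Labor's share = 1 − 0.36 = 0.64.
The capital stock: 0.36 × 8.3 = 2.988 pp.
Hours worked: 0.64 × (-0.3) = -0.192 pp.
TFP growth = 2.2 − 2.796 = -0.596%.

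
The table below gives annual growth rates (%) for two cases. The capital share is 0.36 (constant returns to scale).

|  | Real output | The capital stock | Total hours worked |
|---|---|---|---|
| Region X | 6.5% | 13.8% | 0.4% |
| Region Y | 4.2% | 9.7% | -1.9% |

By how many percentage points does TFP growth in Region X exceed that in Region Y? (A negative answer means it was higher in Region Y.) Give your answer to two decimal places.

Labor's share = 1 − 0.36 = 0.64.
Region X: TFP = 6.5 − 4.968 − 0.256 = 1.276%.
Region Y: TFP = 4.2 − 3.492 + 1.216 = 1.924%.
Difference = 1.276 − (1.924) = -0.648 pp.

-0.65 percentage points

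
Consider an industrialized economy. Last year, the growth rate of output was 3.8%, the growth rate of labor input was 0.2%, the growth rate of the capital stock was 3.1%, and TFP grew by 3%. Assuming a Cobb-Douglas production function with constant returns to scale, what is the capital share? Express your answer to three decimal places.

0.207

gY = gA + α·gK + (1−α)·gL, so gY − gA − gL = α(gK − gL).
3.8 − 3 − 0.2 = α × (3.1 − 0.2).
0.6 = 2.9 α, so α = 0.2069.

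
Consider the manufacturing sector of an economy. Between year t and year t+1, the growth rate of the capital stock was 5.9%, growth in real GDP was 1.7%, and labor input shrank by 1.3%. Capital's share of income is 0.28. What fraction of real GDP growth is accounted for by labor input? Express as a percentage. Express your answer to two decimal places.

Labor input accounted for -55.06% of growth.

Labor's share = 1 − 0.28 = 0.72.
Labor input contributed 0.72 × (-1.3) = -0.936 pp.
Share of growth = -0.936 / 1.7 × 100 = -55.0588%.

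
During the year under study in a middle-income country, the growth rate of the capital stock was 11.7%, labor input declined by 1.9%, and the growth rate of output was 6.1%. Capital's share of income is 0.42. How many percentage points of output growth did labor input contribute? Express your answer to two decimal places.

-1.10 percentage points

Labor's share = 1 − 0.42 = 0.58.
Contribution = share × growth = 0.58 × (-1.9) = -1.102 pp.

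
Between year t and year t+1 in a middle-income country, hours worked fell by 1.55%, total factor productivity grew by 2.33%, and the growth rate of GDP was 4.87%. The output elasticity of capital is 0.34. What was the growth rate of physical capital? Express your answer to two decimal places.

Physical capital grew 10.48%.

Labor's share = 1 − 0.34 = 0.66.
gY = gA + 0.66×(-1.55) + 0.34×g.
0.34×g = 4.87 − 2.33 + 1.023 = 3.563.
g = 3.563 / 0.34 = 10.4794%.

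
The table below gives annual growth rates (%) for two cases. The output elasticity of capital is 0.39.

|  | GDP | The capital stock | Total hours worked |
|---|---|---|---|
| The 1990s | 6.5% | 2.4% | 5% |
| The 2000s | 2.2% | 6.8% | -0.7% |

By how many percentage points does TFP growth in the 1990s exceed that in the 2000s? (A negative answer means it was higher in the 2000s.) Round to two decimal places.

2.54 percentage points

Labor's share = 1 − 0.39 = 0.61.
The 1990s: TFP = 6.5 − 0.936 − 3.05 = 2.514%.
The 2000s: TFP = 2.2 − 2.652 + 0.427 = -0.025%.
Difference = 2.514 − (-0.025) = 2.539 pp.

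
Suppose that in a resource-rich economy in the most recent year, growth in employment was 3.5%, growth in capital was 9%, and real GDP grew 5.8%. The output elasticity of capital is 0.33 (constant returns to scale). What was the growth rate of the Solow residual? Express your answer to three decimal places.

The Solow residual grew 0.485%.

Labor's share = 1 − 0.33 = 0.67.
Capital: 0.33 × 9 = 2.97 pp.
Employment: 0.67 × 3.5 = 2.345 pp.
TFP growth = 5.8 − 5.315 = 0.485%.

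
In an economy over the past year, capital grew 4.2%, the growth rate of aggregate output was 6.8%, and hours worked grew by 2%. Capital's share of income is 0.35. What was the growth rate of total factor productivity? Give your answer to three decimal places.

Labor's share = 1 − 0.35 = 0.65.
Capital: 0.35 × 4.2 = 1.47 pp.
Hours worked: 0.65 × 2 = 1.3 pp.
TFP growth = 6.8 − 2.77 = 4.03%.

4.030%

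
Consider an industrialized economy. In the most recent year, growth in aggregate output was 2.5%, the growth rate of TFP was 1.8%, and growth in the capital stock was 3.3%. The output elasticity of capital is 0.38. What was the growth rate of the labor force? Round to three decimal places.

-0.894%

Labor's share = 1 − 0.38 = 0.62.
gY = gA + 0.38×3.3 + 0.62×g.
0.62×g = 2.5 − 1.8 − 1.254 = -0.554.
g = -0.554 / 0.62 = -0.89355%.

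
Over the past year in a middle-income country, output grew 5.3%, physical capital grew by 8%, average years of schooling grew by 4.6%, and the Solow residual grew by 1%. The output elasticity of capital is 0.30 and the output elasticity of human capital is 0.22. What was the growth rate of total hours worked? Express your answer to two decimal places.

Labor's share = 1 − 0.3 − 0.22 = 0.48.
gY = gA + 0.3×8 + 0.22×4.6 + 0.48×g.
0.48×g = 5.3 − 1 − 3.412 = 0.888.
g = 0.888 / 0.48 = 1.85%.

1.85%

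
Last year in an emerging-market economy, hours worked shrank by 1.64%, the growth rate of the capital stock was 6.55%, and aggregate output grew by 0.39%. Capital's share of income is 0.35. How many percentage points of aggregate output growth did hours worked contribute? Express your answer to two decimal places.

-1.07 percentage points

Labor's share = 1 − 0.35 = 0.65.
Contribution = share × growth = 0.65 × (-1.64) = -1.066 pp.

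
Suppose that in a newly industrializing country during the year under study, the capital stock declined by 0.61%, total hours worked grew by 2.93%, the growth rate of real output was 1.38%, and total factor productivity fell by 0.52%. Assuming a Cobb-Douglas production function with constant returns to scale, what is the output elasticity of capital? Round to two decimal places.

gY = gA + α·gK + (1−α)·gL, so gY − gA − gL = α(gK − gL).
1.38 + 0.52 − 2.93 = α × (-0.61 − 2.93).
-1.03 = -3.54 α, so α = 0.291.

α = 0.29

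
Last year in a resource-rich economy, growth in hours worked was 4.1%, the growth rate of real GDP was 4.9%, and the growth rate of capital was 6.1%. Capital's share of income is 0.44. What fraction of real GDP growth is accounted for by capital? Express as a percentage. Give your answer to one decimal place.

Capital contributed 0.44 × 6.1 = 2.684 pp.
Share of growth = 2.684 / 4.9 × 100 = 54.776%.

Capital accounted for 54.8% of growth.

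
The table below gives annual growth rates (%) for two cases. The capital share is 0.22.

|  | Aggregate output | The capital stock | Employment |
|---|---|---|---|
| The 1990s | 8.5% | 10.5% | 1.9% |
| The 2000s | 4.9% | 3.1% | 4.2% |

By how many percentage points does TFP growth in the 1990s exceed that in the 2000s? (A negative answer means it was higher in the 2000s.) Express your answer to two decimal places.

3.77 percentage points

Labor's share = 1 − 0.22 = 0.78.
The 1990s: TFP = 8.5 − 2.31 − 1.482 = 4.708%.
The 2000s: TFP = 4.9 − 0.682 − 3.276 = 0.942%.
Difference = 4.708 − (0.942) = 3.766 pp.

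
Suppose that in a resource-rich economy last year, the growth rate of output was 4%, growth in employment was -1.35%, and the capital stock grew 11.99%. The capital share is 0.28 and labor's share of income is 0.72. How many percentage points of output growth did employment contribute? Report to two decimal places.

-0.97 percentage points

Labor's share = 1 − 0.28 = 0.72.
Contribution = share × growth = 0.72 × (-1.35) = -0.972 pp.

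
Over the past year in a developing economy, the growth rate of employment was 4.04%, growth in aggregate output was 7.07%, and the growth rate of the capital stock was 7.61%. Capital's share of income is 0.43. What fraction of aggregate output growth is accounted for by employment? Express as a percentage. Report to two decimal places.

Labor's share = 1 − 0.43 = 0.57.
Employment contributed 0.57 × 4.04 = 2.3028 pp.
Share of growth = 2.3028 / 7.07 × 100 = 32.5714%.

Employment accounted for 32.57% of growth.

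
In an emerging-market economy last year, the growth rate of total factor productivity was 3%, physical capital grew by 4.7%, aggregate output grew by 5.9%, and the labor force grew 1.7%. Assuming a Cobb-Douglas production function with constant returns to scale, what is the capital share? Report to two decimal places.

The capital share is 0.40.

gY = gA + α·gK + (1−α)·gL, so gY − gA − gL = α(gK − gL).
5.9 − 3 − 1.7 = α × (4.7 − 1.7).
1.2 = 3 α, so α = 0.4.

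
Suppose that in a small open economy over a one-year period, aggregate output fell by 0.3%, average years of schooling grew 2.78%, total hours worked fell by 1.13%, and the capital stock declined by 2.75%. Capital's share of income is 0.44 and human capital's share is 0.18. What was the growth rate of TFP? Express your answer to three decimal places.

Labor's share = 1 − 0.44 − 0.18 = 0.38.
The capital stock: 0.44 × (-2.75) = -1.21 pp.
Average years of schooling: 0.18 × 2.78 = 0.5004 pp.
Total hours worked: 0.38 × (-1.13) = -0.4294 pp.
TFP growth = -0.3 + 1.139 = 0.839%.

0.839%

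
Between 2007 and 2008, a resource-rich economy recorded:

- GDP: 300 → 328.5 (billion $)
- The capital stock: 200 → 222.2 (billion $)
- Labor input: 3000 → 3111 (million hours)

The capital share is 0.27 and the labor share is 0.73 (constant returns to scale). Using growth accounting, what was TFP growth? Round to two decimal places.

3.80%

GDP growth = (328.5 − 300) / 300 = 9.5%.
The capital stock growth = (222.2 − 200) / 200 = 11.1%.
Labor input growth = (3111 − 3000) / 3000 = 3.7%.
Labor's share = 1 − 0.27 = 0.73.
The capital stock: 0.27 × 11.1 = 2.997 pp.
Labor input: 0.73 × 3.7 = 2.701 pp.
TFP growth = 9.5 − 5.698 = 3.802%.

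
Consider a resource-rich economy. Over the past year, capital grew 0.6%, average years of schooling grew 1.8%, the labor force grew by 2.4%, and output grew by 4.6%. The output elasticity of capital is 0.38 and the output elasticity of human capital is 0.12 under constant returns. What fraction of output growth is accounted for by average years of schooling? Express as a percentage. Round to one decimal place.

Average years of schooling accounted for 4.7% of growth.

Average years of schooling contributed 0.12 × 1.8 = 0.216 pp.
Share of growth = 0.216 / 4.6 × 100 = 4.696%.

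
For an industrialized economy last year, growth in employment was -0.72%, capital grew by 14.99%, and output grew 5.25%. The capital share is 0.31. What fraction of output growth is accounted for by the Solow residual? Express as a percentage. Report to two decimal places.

Labor's share = 1 − 0.31 = 0.69.
Capital: 0.31 × 14.99 = 4.6469 pp.
Employment: 0.69 × (-0.72) = -0.4968 pp.
TFP growth = 5.25 − 4.1501 = 1.0999%.
TFP share of growth = 1.0999 / 5.25 × 100 = 20.9505%.

20.95%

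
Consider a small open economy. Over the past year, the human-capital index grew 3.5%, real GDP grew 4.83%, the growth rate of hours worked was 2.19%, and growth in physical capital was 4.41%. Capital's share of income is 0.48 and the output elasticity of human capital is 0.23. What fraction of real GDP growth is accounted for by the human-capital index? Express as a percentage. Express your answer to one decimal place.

The human-capital index contributed 0.23 × 3.5 = 0.805 pp.
Share of growth = 0.805 / 4.83 × 100 = 16.667%.

The human-capital index accounted for 16.7% of growth.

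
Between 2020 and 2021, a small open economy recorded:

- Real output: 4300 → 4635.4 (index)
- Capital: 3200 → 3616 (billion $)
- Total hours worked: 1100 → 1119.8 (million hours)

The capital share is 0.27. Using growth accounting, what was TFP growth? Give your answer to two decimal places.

TFP grew 2.98%.

Real output growth = (4635.4 − 4300) / 4300 = 7.8%.
Capital growth = (3616 − 3200) / 3200 = 13%.
Total hours worked growth = (1119.8 − 1100) / 1100 = 1.8%.
Labor's share = 1 − 0.27 = 0.73.
Capital: 0.27 × 13 = 3.51 pp.
Total hours worked: 0.73 × 1.8 = 1.314 pp.
TFP growth = 7.8 − 4.824 = 2.976%.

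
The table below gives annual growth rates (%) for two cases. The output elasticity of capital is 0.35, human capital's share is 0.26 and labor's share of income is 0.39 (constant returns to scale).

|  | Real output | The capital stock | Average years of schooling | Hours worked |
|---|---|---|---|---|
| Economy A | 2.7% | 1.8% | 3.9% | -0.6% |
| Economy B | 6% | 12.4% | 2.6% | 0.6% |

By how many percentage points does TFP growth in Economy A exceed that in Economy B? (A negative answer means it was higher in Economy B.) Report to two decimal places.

0.54 percentage points

Labor's share = 1 − 0.35 − 0.26 = 0.39.
Economy A: TFP = 2.7 − 0.63 − 1.014 + 0.234 = 1.29%.
Economy B: TFP = 6 − 4.34 − 0.676 − 0.234 = 0.75%.
Difference = 1.29 − (0.75) = 0.54 pp.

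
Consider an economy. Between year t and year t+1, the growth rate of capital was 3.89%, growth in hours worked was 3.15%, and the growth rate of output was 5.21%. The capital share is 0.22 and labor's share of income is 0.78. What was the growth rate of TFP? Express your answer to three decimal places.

1.897%

Labor's share = 1 − 0.22 = 0.78.
Capital: 0.22 × 3.89 = 0.8558 pp.
Hours worked: 0.78 × 3.15 = 2.457 pp.
TFP growth = 5.21 − 3.3128 = 1.8972%.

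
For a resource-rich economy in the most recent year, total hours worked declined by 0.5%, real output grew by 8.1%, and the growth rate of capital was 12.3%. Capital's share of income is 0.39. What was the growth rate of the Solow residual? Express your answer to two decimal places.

Labor's share = 1 − 0.39 = 0.61.
Capital: 0.39 × 12.3 = 4.797 pp.
Total hours worked: 0.61 × (-0.5) = -0.305 pp.
TFP growth = 8.1 − 4.492 = 3.608%.

3.61%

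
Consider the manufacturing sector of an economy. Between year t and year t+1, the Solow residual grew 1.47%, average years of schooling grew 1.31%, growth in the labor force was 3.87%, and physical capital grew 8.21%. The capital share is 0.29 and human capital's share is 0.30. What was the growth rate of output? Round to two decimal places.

Output grew 5.83%.

Labor's share = 1 − 0.29 − 0.3 = 0.41.
Physical capital: 0.29 × 8.21 = 2.3809 pp.
Average years of schooling: 0.3 × 1.31 = 0.393 pp.
The labor force: 0.41 × 3.87 = 1.5867 pp.
Output growth = 1.47 + 4.3606 = 5.8306%.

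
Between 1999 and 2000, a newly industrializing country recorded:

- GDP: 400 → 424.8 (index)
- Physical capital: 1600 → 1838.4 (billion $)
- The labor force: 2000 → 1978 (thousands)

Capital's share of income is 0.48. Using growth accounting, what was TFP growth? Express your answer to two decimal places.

-0.38%

GDP growth = (424.8 − 400) / 400 = 6.2%.
Physical capital growth = (1838.4 − 1600) / 1600 = 14.9%.
The labor force growth = (1978 − 2000) / 2000 = -1.1%.
Labor's share = 1 − 0.48 = 0.52.
Physical capital: 0.48 × 14.9 = 7.152 pp.
The labor force: 0.52 × (-1.1) = -0.572 pp.
TFP growth = 6.2 − 6.58 = -0.38%.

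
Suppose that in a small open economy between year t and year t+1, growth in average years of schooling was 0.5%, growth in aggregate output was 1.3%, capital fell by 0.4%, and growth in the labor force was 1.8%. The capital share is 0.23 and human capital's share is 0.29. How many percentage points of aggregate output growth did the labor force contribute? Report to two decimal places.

Labor's share = 1 − 0.23 − 0.29 = 0.48.
Contribution = share × growth = 0.48 × 1.8 = 0.864 pp.

0.86 pp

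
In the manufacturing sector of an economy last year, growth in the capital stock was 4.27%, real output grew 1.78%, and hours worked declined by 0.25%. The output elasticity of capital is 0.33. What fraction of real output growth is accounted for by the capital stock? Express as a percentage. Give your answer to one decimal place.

The capital stock accounted for 79.2% of growth.

The capital stock contributed 0.33 × 4.27 = 1.4091 pp.
Share of growth = 1.4091 / 1.78 × 100 = 79.163%.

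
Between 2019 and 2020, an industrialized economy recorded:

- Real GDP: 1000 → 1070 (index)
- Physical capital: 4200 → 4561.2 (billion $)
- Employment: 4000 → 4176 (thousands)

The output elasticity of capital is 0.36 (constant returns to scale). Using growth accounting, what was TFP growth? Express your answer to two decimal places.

Real GDP growth = (1070 − 1000) / 1000 = 7%.
Physical capital growth = (4561.2 − 4200) / 4200 = 8.6%.
Employment growth = (4176 − 4000) / 4000 = 4.4%.
Labor's share = 1 − 0.36 = 0.64.
Physical capital: 0.36 × 8.6 = 3.096 pp.
Employment: 0.64 × 4.4 = 2.816 pp.
TFP growth = 7 − 5.912 = 1.088%.

1.09%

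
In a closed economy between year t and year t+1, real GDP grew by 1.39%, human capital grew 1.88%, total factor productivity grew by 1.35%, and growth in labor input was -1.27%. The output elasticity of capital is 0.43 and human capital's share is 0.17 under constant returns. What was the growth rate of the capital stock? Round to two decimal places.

The capital stock growth was 0.53%.

Labor's share = 1 − 0.43 − 0.17 = 0.4.
gY = gA + 0.17×1.88 + 0.4×(-1.27) + 0.43×g.
0.43×g = 1.39 − 1.35 + 0.1884 = 0.2284.
g = 0.2284 / 0.43 = 0.5312%.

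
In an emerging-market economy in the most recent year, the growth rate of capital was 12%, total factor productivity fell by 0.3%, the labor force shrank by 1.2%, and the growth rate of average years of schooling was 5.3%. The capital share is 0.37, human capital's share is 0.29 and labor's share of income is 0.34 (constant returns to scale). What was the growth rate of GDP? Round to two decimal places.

GDP grew 5.27%.

Labor's share = 1 − 0.37 − 0.29 = 0.34.
Capital: 0.37 × 12 = 4.44 pp.
Average years of schooling: 0.29 × 5.3 = 1.537 pp.
The labor force: 0.34 × (-1.2) = -0.408 pp.
Output growth = -0.3 + 5.569 = 5.269%.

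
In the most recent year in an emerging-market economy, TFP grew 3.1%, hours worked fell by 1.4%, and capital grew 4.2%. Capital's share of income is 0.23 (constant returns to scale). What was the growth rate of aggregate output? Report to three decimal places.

2.988%

Labor's share = 1 − 0.23 = 0.77.
Capital: 0.23 × 4.2 = 0.966 pp.
Hours worked: 0.77 × (-1.4) = -1.078 pp.
Output growth = 3.1 + (-0.112) = 2.988%.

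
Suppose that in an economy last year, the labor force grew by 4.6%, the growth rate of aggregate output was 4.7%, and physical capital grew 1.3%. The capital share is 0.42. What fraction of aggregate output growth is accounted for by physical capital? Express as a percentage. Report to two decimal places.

Physical capital contributed 0.42 × 1.3 = 0.546 pp.
Share of growth = 0.546 / 4.7 × 100 = 11.617%.

11.62%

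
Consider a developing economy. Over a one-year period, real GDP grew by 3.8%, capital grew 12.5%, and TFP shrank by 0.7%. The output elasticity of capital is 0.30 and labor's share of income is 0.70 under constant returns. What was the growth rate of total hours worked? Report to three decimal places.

1.071%

Labor's share = 1 − 0.3 = 0.7.
gY = gA + 0.3×12.5 + 0.7×g.
0.7×g = 3.8 + 0.7 − 3.75 = 0.75.
g = 0.75 / 0.7 = 1.07143%.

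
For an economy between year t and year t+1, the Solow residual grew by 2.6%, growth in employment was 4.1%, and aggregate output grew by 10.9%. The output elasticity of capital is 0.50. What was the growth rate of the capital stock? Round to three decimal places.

The capital stock growth was 12.500%.

Labor's share = 1 − 0.5 = 0.5.
gY = gA + 0.5×4.1 + 0.5×g.
0.5×g = 10.9 − 2.6 − 2.05 = 6.25.
g = 6.25 / 0.5 = 12.5%.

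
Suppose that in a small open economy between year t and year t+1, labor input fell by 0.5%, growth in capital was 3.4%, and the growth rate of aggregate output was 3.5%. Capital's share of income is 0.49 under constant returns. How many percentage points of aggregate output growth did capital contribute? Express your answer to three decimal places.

Contribution = share × growth = 0.49 × 3.4 = 1.666 pp.

1.666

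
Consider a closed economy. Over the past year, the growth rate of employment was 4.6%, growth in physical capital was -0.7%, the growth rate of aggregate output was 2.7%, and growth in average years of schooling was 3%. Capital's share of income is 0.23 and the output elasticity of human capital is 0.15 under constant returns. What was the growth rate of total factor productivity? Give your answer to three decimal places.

-0.441%

Labor's share = 1 − 0.23 − 0.15 = 0.62.
Physical capital: 0.23 × (-0.7) = -0.161 pp.
Average years of schooling: 0.15 × 3 = 0.45 pp.
Employment: 0.62 × 4.6 = 2.852 pp.
TFP growth = 2.7 − 3.141 = -0.441%.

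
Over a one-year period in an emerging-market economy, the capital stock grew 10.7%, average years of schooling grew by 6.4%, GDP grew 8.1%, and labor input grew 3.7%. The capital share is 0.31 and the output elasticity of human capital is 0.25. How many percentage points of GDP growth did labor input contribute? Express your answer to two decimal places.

1.63 pp

Labor's share = 1 − 0.31 − 0.25 = 0.44.
Contribution = share × growth = 0.44 × 3.7 = 1.628 pp.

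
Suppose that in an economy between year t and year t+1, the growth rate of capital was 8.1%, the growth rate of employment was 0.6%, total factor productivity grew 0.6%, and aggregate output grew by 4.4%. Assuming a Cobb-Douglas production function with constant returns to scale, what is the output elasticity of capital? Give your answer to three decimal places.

gY = gA + α·gK + (1−α)·gL, so gY − gA − gL = α(gK − gL).
4.4 − 0.6 − 0.6 = α × (8.1 − 0.6).
3.2 = 7.5 α, so α = 0.42667.

The output elasticity of capital is 0.427.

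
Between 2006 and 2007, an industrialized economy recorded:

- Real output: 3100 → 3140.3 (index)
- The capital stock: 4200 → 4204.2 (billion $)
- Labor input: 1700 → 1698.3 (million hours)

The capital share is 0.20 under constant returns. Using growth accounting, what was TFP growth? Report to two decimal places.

Real output growth = (3140.3 − 3100) / 3100 = 1.3%.
The capital stock growth = (4204.2 − 4200) / 4200 = 0.1%.
Labor input growth = (1698.3 − 1700) / 1700 = -0.1%.
Labor's share = 1 − 0.2 = 0.8.
The capital stock: 0.2 × 0.1 = 0.02 pp.
Labor input: 0.8 × (-0.1) = -0.08 pp.
TFP growth = 1.3 + 0.06 = 1.36%.

1.36%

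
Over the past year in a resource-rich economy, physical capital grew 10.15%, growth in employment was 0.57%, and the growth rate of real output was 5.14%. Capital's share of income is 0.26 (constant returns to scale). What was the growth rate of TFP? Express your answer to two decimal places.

TFP grew 2.08%.

Labor's share = 1 − 0.26 = 0.74.
Physical capital: 0.26 × 10.15 = 2.639 pp.
Employment: 0.74 × 0.57 = 0.4218 pp.
TFP growth = 5.14 − 3.0608 = 2.0792%.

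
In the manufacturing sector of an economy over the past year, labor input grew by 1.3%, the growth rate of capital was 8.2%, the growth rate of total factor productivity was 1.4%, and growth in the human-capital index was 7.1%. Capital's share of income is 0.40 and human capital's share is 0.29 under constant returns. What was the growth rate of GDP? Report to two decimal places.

7.14%

Labor's share = 1 − 0.4 − 0.29 = 0.31.
Capital: 0.4 × 8.2 = 3.28 pp.
The human-capital index: 0.29 × 7.1 = 2.059 pp.
Labor input: 0.31 × 1.3 = 0.403 pp.
Output growth = 1.4 + 5.742 = 7.142%.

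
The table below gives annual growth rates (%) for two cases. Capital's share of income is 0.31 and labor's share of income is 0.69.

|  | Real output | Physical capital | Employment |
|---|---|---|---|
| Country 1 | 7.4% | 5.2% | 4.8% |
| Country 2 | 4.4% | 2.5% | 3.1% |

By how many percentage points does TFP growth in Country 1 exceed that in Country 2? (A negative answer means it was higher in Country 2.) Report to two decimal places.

Labor's share = 1 − 0.31 = 0.69.
Country 1: TFP = 7.4 − 1.612 − 3.312 = 2.476%.
Country 2: TFP = 4.4 − 0.775 − 2.139 = 1.486%.
Difference = 2.476 − (1.486) = 0.99 pp.

0.99 percentage points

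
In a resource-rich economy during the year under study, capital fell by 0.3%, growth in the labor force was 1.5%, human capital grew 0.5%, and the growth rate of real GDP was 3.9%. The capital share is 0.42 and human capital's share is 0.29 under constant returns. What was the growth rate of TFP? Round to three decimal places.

3.446%

Labor's share = 1 − 0.42 − 0.29 = 0.29.
Capital: 0.42 × (-0.3) = -0.126 pp.
Human capital: 0.29 × 0.5 = 0.145 pp.
The labor force: 0.29 × 1.5 = 0.435 pp.
TFP growth = 3.9 − 0.454 = 3.446%.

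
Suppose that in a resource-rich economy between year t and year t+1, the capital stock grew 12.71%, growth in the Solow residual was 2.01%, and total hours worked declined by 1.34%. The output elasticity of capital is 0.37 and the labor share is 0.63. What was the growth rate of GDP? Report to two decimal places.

Labor's share = 1 − 0.37 = 0.63.
The capital stock: 0.37 × 12.71 = 4.7027 pp.
Total hours worked: 0.63 × (-1.34) = -0.8442 pp.
Output growth = 2.01 + 3.8585 = 5.8685%.

5.87%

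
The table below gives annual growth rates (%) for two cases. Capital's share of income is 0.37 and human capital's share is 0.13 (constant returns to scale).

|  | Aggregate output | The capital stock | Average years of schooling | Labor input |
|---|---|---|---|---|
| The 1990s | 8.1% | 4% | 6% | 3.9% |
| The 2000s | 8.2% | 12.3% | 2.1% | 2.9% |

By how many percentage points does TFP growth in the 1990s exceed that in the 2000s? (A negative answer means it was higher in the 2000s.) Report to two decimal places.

Labor's share = 1 − 0.37 − 0.13 = 0.5.
The 1990s: TFP = 8.1 − 1.48 − 0.78 − 1.95 = 3.89%.
The 2000s: TFP = 8.2 − 4.551 − 0.273 − 1.45 = 1.926%.
Difference = 3.89 − (1.926) = 1.964 pp.

1.96 percentage points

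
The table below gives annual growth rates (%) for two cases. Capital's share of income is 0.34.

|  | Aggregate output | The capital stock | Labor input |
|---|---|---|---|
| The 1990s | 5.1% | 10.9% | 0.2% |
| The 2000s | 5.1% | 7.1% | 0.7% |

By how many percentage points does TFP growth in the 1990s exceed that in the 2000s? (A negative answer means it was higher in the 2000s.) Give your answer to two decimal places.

-0.96 percentage points

Labor's share = 1 − 0.34 = 0.66.
The 1990s: TFP = 5.1 − 3.706 − 0.132 = 1.262%.
The 2000s: TFP = 5.1 − 2.414 − 0.462 = 2.224%.
Difference = 1.262 − (2.224) = -0.962 pp.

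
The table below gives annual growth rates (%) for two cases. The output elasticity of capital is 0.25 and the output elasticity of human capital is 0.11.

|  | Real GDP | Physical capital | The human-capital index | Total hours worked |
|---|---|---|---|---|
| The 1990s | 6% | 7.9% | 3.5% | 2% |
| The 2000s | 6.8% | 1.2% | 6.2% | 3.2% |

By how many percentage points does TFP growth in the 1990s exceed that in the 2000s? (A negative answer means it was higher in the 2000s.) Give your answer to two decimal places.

-1.41 percentage points

Labor's share = 1 − 0.25 − 0.11 = 0.64.
The 1990s: TFP = 6 − 1.975 − 0.385 − 1.28 = 2.36%.
The 2000s: TFP = 6.8 − 0.3 − 0.682 − 2.048 = 3.77%.
Difference = 2.36 − (3.77) = -1.41 pp.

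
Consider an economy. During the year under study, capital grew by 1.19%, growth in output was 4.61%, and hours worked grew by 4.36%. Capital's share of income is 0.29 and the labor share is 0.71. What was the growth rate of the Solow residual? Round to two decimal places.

Labor's share = 1 − 0.29 = 0.71.
Capital: 0.29 × 1.19 = 0.3451 pp.
Hours worked: 0.71 × 4.36 = 3.0956 pp.
TFP growth = 4.61 − 3.4407 = 1.1693%.

1.17%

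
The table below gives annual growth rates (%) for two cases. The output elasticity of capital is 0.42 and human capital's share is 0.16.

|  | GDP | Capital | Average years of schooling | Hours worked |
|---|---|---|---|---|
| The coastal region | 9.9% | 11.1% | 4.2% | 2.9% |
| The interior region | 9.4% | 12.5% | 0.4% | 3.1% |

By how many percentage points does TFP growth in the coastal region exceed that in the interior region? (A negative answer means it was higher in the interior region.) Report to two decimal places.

Labor's share = 1 − 0.42 − 0.16 = 0.42.
The coastal region: TFP = 9.9 − 4.662 − 0.672 − 1.218 = 3.348%.
The interior region: TFP = 9.4 − 5.25 − 0.064 − 1.302 = 2.784%.
Difference = 3.348 − (2.784) = 0.564 pp.

0.56 percentage points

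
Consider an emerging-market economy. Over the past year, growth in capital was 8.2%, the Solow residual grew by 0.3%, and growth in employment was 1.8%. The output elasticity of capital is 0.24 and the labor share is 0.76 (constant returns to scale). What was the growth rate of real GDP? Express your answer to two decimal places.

Labor's share = 1 − 0.24 = 0.76.
Capital: 0.24 × 8.2 = 1.968 pp.
Employment: 0.76 × 1.8 = 1.368 pp.
Output growth = 0.3 + 3.336 = 3.636%.

3.64%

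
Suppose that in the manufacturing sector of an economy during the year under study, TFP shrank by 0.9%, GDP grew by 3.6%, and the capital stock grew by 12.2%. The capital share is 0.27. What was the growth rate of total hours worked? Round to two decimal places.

Total hours worked growth was 1.65%.

Labor's share = 1 − 0.27 = 0.73.
gY = gA + 0.27×12.2 + 0.73×g.
0.73×g = 3.6 + 0.9 − 3.294 = 1.206.
g = 1.206 / 0.73 = 1.6521%.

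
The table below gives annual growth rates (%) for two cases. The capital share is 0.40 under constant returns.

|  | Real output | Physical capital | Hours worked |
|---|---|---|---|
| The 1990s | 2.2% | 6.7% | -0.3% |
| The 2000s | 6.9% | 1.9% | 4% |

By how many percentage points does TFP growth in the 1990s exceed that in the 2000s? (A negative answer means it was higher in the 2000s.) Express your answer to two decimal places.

Labor's share = 1 − 0.4 = 0.6.
The 1990s: TFP = 2.2 − 2.68 + 0.18 = -0.3%.
The 2000s: TFP = 6.9 − 0.76 − 2.4 = 3.74%.
Difference = -0.3 − (3.74) = -4.04 pp.

-4.04 percentage points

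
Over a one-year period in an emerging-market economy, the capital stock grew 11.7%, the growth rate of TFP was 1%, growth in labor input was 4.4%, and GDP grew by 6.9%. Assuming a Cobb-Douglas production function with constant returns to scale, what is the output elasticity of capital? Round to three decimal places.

gY = gA + α·gK + (1−α)·gL, so gY − gA − gL = α(gK − gL).
6.9 − 1 − 4.4 = α × (11.7 − 4.4).
1.5 = 7.3 α, so α = 0.20548.

α = 0.205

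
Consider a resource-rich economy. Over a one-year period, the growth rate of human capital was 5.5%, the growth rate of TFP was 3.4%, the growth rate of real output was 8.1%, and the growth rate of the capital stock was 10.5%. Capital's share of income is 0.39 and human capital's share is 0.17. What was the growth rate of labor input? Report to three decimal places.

-0.750%

Labor's share = 1 − 0.39 − 0.17 = 0.44.
gY = gA + 0.39×10.5 + 0.17×5.5 + 0.44×g.
0.44×g = 8.1 − 3.4 − 5.03 = -0.33.
g = -0.33 / 0.44 = -0.75%.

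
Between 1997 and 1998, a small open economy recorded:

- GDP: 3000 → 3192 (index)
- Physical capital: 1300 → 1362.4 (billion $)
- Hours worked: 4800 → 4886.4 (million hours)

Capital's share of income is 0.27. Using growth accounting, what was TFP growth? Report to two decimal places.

GDP growth = (3192 − 3000) / 3000 = 6.4%.
Physical capital growth = (1362.4 − 1300) / 1300 = 4.8%.
Hours worked growth = (4886.4 − 4800) / 4800 = 1.8%.
Labor's share = 1 − 0.27 = 0.73.
Physical capital: 0.27 × 4.8 = 1.296 pp.
Hours worked: 0.73 × 1.8 = 1.314 pp.
TFP growth = 6.4 − 2.61 = 3.79%.

3.79%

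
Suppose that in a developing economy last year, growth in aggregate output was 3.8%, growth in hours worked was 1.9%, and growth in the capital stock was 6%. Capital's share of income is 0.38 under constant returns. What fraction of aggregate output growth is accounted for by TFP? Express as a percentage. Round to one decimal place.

Labor's share = 1 − 0.38 = 0.62.
The capital stock: 0.38 × 6 = 2.28 pp.
Hours worked: 0.62 × 1.9 = 1.178 pp.
TFP growth = 3.8 − 3.458 = 0.342%.
TFP share of growth = 0.342 / 3.8 × 100 = 9%.

TFP accounted for 9.0% of growth.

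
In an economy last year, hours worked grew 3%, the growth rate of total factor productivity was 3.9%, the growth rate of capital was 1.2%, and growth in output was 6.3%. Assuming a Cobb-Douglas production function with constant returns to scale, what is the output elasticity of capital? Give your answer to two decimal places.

0.33

gY = gA + α·gK + (1−α)·gL, so gY − gA − gL = α(gK − gL).
6.3 − 3.9 − 3 = α × (1.2 − 3).
-0.6 = -1.8 α, so α = 0.3333.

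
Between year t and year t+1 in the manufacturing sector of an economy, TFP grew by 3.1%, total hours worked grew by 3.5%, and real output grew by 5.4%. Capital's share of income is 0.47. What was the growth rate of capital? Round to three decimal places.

Labor's share = 1 − 0.47 = 0.53.
gY = gA + 0.53×3.5 + 0.47×g.
0.47×g = 5.4 − 3.1 − 1.855 = 0.445.
g = 0.445 / 0.47 = 0.94681%.

0.947%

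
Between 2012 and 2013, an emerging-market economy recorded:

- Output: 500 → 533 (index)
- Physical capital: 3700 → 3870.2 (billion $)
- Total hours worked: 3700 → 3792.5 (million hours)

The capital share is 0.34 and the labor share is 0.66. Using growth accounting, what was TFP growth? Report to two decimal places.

Output growth = (533 − 500) / 500 = 6.6%.
Physical capital growth = (3870.2 − 3700) / 3700 = 4.6%.
Total hours worked growth = (3792.5 − 3700) / 3700 = 2.5%.
Labor's share = 1 − 0.34 = 0.66.
Physical capital: 0.34 × 4.6 = 1.564 pp.
Total hours worked: 0.66 × 2.5 = 1.65 pp.
TFP growth = 6.6 − 3.214 = 3.386%.

3.39%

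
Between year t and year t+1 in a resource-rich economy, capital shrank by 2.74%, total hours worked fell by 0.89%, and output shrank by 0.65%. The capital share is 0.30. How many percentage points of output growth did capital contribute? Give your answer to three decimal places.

-0.822

Contribution = share × growth = 0.3 × (-2.74) = -0.822 pp.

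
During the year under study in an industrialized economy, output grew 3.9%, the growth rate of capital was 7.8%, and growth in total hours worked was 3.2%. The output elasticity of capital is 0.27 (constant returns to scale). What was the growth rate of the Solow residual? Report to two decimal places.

Labor's share = 1 − 0.27 = 0.73.
Capital: 0.27 × 7.8 = 2.106 pp.
Total hours worked: 0.73 × 3.2 = 2.336 pp.
TFP growth = 3.9 − 4.442 = -0.542%.

-0.54%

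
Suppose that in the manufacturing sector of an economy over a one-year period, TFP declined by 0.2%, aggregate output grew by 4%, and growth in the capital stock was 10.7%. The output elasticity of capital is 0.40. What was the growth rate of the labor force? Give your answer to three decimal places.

Labor's share = 1 − 0.4 = 0.6.
gY = gA + 0.4×10.7 + 0.6×g.
0.6×g = 4 + 0.2 − 4.28 = -0.08.
g = -0.08 / 0.6 = -0.13333%.

-0.133%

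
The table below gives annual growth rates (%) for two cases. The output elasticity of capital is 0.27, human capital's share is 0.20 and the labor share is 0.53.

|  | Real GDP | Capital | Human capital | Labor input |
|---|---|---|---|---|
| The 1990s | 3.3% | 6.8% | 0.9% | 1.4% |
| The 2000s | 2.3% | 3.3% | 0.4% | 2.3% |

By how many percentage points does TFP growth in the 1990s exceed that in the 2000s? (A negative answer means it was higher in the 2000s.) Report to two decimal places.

Labor's share = 1 − 0.27 − 0.2 = 0.53.
The 1990s: TFP = 3.3 − 1.836 − 0.18 − 0.742 = 0.542%.
The 2000s: TFP = 2.3 − 0.891 − 0.08 − 1.219 = 0.11%.
Difference = 0.542 − (0.11) = 0.432 pp.

0.43 percentage points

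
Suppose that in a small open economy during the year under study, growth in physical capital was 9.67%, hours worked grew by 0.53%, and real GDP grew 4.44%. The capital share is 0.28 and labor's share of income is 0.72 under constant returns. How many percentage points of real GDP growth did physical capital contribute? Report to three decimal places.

Contribution = share × growth = 0.28 × 9.67 = 2.7076 pp.

2.708 pp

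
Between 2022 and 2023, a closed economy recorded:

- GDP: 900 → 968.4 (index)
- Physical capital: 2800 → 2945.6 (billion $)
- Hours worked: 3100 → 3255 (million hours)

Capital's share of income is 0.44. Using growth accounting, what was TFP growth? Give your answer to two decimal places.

TFP growth was 2.51%.

GDP growth = (968.4 − 900) / 900 = 7.6%.
Physical capital growth = (2945.6 − 2800) / 2800 = 5.2%.
Hours worked growth = (3255 − 3100) / 3100 = 5%.
Labor's share = 1 − 0.44 = 0.56.
Physical capital: 0.44 × 5.2 = 2.288 pp.
Hours worked: 0.56 × 5 = 2.8 pp.
TFP growth = 7.6 − 5.088 = 2.512%.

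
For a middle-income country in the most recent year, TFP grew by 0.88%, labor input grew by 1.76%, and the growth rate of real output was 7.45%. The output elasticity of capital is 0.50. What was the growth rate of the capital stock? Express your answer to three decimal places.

11.380%

Labor's share = 1 − 0.5 = 0.5.
gY = gA + 0.5×1.76 + 0.5×g.
0.5×g = 7.45 − 0.88 − 0.88 = 5.69.
g = 5.69 / 0.5 = 11.38%.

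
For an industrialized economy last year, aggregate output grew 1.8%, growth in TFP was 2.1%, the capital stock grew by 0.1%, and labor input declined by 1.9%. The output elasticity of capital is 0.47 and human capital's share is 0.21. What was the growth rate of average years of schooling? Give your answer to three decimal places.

Average years of schooling grew 1.243%.

Labor's share = 1 − 0.47 − 0.21 = 0.32.
gY = gA + 0.47×0.1 + 0.32×(-1.9) + 0.21×g.
0.21×g = 1.8 − 2.1 + 0.561 = 0.261.
g = 0.261 / 0.21 = 1.24286%.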